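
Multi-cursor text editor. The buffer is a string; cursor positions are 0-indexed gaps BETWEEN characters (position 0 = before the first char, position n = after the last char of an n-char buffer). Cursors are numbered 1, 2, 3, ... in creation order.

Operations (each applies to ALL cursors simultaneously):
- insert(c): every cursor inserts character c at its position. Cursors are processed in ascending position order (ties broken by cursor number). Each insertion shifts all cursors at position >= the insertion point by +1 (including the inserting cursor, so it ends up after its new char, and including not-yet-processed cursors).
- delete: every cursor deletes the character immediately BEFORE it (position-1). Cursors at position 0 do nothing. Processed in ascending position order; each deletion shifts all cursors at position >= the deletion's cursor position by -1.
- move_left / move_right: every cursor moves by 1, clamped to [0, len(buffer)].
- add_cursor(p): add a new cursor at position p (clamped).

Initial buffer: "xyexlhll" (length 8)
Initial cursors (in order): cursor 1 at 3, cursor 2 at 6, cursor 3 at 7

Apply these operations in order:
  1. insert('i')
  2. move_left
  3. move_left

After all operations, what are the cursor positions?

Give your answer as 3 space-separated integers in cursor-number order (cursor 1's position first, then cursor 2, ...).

After op 1 (insert('i')): buffer="xyeixlhilil" (len 11), cursors c1@4 c2@8 c3@10, authorship ...1...2.3.
After op 2 (move_left): buffer="xyeixlhilil" (len 11), cursors c1@3 c2@7 c3@9, authorship ...1...2.3.
After op 3 (move_left): buffer="xyeixlhilil" (len 11), cursors c1@2 c2@6 c3@8, authorship ...1...2.3.

Answer: 2 6 8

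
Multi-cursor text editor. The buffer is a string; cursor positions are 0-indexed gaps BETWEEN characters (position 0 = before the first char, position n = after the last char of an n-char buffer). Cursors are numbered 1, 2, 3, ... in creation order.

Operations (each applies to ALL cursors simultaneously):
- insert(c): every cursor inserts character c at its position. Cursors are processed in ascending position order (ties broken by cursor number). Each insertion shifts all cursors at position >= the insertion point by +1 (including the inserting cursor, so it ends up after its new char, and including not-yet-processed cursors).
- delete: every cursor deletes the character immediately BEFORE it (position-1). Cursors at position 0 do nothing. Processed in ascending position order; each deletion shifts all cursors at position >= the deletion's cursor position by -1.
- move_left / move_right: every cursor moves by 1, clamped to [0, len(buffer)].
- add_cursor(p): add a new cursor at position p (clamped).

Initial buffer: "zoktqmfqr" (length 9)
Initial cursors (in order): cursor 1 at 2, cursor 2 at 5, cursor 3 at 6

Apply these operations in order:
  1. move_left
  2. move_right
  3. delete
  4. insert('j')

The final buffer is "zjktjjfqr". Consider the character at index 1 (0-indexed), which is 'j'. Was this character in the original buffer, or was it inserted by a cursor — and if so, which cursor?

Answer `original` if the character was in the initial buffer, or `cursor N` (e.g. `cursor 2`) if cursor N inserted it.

Answer: cursor 1

Derivation:
After op 1 (move_left): buffer="zoktqmfqr" (len 9), cursors c1@1 c2@4 c3@5, authorship .........
After op 2 (move_right): buffer="zoktqmfqr" (len 9), cursors c1@2 c2@5 c3@6, authorship .........
After op 3 (delete): buffer="zktfqr" (len 6), cursors c1@1 c2@3 c3@3, authorship ......
After op 4 (insert('j')): buffer="zjktjjfqr" (len 9), cursors c1@2 c2@6 c3@6, authorship .1..23...
Authorship (.=original, N=cursor N): . 1 . . 2 3 . . .
Index 1: author = 1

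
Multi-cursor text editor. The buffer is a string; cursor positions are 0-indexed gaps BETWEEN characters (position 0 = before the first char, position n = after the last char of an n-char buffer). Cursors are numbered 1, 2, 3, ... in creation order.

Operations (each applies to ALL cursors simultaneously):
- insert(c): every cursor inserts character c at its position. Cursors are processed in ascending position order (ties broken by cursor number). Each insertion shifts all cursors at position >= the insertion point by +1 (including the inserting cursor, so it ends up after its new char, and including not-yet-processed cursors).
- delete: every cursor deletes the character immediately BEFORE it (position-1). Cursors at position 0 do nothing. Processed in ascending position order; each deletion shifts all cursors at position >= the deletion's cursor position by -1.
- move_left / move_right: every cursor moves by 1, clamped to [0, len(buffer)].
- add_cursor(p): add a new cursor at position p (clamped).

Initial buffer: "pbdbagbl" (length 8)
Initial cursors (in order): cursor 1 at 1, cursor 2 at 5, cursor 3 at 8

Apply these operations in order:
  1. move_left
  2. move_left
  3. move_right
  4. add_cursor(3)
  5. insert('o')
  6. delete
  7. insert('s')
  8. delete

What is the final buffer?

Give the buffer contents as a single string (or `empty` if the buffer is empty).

After op 1 (move_left): buffer="pbdbagbl" (len 8), cursors c1@0 c2@4 c3@7, authorship ........
After op 2 (move_left): buffer="pbdbagbl" (len 8), cursors c1@0 c2@3 c3@6, authorship ........
After op 3 (move_right): buffer="pbdbagbl" (len 8), cursors c1@1 c2@4 c3@7, authorship ........
After op 4 (add_cursor(3)): buffer="pbdbagbl" (len 8), cursors c1@1 c4@3 c2@4 c3@7, authorship ........
After op 5 (insert('o')): buffer="pobdoboagbol" (len 12), cursors c1@2 c4@5 c2@7 c3@11, authorship .1..4.2...3.
After op 6 (delete): buffer="pbdbagbl" (len 8), cursors c1@1 c4@3 c2@4 c3@7, authorship ........
After op 7 (insert('s')): buffer="psbdsbsagbsl" (len 12), cursors c1@2 c4@5 c2@7 c3@11, authorship .1..4.2...3.
After op 8 (delete): buffer="pbdbagbl" (len 8), cursors c1@1 c4@3 c2@4 c3@7, authorship ........

Answer: pbdbagbl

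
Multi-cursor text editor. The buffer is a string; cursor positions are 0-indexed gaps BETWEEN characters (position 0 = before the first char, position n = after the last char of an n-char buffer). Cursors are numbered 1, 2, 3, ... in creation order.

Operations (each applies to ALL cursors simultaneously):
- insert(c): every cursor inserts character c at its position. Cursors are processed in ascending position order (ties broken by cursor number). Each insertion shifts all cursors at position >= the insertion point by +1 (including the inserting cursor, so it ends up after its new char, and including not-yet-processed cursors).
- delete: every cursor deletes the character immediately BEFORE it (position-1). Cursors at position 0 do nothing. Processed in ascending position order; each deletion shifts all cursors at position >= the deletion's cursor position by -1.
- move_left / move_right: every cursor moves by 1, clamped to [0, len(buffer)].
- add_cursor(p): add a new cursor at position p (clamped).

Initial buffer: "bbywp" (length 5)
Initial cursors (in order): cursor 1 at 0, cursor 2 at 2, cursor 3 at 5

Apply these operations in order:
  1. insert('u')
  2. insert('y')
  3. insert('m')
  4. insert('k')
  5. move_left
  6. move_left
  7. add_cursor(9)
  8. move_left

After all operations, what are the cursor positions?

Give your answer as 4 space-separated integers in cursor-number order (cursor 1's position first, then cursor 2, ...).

Answer: 1 7 14 8

Derivation:
After op 1 (insert('u')): buffer="ubbuywpu" (len 8), cursors c1@1 c2@4 c3@8, authorship 1..2...3
After op 2 (insert('y')): buffer="uybbuyywpuy" (len 11), cursors c1@2 c2@6 c3@11, authorship 11..22...33
After op 3 (insert('m')): buffer="uymbbuymywpuym" (len 14), cursors c1@3 c2@8 c3@14, authorship 111..222...333
After op 4 (insert('k')): buffer="uymkbbuymkywpuymk" (len 17), cursors c1@4 c2@10 c3@17, authorship 1111..2222...3333
After op 5 (move_left): buffer="uymkbbuymkywpuymk" (len 17), cursors c1@3 c2@9 c3@16, authorship 1111..2222...3333
After op 6 (move_left): buffer="uymkbbuymkywpuymk" (len 17), cursors c1@2 c2@8 c3@15, authorship 1111..2222...3333
After op 7 (add_cursor(9)): buffer="uymkbbuymkywpuymk" (len 17), cursors c1@2 c2@8 c4@9 c3@15, authorship 1111..2222...3333
After op 8 (move_left): buffer="uymkbbuymkywpuymk" (len 17), cursors c1@1 c2@7 c4@8 c3@14, authorship 1111..2222...3333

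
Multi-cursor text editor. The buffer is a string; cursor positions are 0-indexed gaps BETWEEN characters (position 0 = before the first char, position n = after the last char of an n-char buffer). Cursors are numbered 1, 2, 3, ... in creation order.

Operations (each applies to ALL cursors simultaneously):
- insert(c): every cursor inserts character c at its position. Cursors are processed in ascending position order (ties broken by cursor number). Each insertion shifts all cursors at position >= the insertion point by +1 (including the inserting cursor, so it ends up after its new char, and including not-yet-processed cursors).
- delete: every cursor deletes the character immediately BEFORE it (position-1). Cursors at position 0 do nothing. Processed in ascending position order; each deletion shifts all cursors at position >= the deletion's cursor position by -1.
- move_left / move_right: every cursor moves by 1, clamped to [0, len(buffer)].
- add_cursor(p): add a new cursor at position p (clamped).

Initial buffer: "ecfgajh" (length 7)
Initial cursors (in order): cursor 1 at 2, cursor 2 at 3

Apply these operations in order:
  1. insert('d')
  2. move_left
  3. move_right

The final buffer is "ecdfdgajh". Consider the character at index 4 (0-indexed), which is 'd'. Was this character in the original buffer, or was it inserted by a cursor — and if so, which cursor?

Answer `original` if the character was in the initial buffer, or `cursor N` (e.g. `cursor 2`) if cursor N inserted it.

Answer: cursor 2

Derivation:
After op 1 (insert('d')): buffer="ecdfdgajh" (len 9), cursors c1@3 c2@5, authorship ..1.2....
After op 2 (move_left): buffer="ecdfdgajh" (len 9), cursors c1@2 c2@4, authorship ..1.2....
After op 3 (move_right): buffer="ecdfdgajh" (len 9), cursors c1@3 c2@5, authorship ..1.2....
Authorship (.=original, N=cursor N): . . 1 . 2 . . . .
Index 4: author = 2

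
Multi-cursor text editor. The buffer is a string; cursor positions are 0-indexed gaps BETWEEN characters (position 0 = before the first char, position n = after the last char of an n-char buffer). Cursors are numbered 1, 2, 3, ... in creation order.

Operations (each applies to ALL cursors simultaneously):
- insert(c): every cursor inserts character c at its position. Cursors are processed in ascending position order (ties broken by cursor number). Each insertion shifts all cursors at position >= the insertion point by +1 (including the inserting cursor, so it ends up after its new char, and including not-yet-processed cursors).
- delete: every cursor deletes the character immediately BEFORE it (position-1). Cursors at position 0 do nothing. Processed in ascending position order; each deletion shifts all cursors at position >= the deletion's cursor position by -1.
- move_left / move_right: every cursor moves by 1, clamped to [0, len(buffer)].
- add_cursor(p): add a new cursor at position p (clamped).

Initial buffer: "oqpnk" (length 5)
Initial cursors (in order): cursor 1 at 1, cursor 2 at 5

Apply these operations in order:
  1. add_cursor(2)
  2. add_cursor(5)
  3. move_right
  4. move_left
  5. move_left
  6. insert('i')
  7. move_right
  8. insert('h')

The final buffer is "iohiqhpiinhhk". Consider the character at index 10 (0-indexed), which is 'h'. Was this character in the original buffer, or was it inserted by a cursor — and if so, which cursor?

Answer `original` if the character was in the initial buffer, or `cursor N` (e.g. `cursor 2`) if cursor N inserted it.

Answer: cursor 2

Derivation:
After op 1 (add_cursor(2)): buffer="oqpnk" (len 5), cursors c1@1 c3@2 c2@5, authorship .....
After op 2 (add_cursor(5)): buffer="oqpnk" (len 5), cursors c1@1 c3@2 c2@5 c4@5, authorship .....
After op 3 (move_right): buffer="oqpnk" (len 5), cursors c1@2 c3@3 c2@5 c4@5, authorship .....
After op 4 (move_left): buffer="oqpnk" (len 5), cursors c1@1 c3@2 c2@4 c4@4, authorship .....
After op 5 (move_left): buffer="oqpnk" (len 5), cursors c1@0 c3@1 c2@3 c4@3, authorship .....
After op 6 (insert('i')): buffer="ioiqpiink" (len 9), cursors c1@1 c3@3 c2@7 c4@7, authorship 1.3..24..
After op 7 (move_right): buffer="ioiqpiink" (len 9), cursors c1@2 c3@4 c2@8 c4@8, authorship 1.3..24..
After op 8 (insert('h')): buffer="iohiqhpiinhhk" (len 13), cursors c1@3 c3@6 c2@12 c4@12, authorship 1.13.3.24.24.
Authorship (.=original, N=cursor N): 1 . 1 3 . 3 . 2 4 . 2 4 .
Index 10: author = 2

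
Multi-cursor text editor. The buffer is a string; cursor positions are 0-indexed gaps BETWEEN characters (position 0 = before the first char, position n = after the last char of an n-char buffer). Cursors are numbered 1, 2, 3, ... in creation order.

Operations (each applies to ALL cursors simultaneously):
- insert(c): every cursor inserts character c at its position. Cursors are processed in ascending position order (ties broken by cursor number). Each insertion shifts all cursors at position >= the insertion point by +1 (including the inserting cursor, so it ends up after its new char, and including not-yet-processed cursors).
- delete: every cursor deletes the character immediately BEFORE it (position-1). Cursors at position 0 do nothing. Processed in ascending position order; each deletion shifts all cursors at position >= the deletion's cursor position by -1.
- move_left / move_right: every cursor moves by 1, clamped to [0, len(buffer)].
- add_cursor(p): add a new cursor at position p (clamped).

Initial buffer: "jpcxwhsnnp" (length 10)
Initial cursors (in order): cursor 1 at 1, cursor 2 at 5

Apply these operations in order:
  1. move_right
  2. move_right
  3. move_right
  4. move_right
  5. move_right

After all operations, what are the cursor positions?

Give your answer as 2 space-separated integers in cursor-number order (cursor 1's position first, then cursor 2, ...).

After op 1 (move_right): buffer="jpcxwhsnnp" (len 10), cursors c1@2 c2@6, authorship ..........
After op 2 (move_right): buffer="jpcxwhsnnp" (len 10), cursors c1@3 c2@7, authorship ..........
After op 3 (move_right): buffer="jpcxwhsnnp" (len 10), cursors c1@4 c2@8, authorship ..........
After op 4 (move_right): buffer="jpcxwhsnnp" (len 10), cursors c1@5 c2@9, authorship ..........
After op 5 (move_right): buffer="jpcxwhsnnp" (len 10), cursors c1@6 c2@10, authorship ..........

Answer: 6 10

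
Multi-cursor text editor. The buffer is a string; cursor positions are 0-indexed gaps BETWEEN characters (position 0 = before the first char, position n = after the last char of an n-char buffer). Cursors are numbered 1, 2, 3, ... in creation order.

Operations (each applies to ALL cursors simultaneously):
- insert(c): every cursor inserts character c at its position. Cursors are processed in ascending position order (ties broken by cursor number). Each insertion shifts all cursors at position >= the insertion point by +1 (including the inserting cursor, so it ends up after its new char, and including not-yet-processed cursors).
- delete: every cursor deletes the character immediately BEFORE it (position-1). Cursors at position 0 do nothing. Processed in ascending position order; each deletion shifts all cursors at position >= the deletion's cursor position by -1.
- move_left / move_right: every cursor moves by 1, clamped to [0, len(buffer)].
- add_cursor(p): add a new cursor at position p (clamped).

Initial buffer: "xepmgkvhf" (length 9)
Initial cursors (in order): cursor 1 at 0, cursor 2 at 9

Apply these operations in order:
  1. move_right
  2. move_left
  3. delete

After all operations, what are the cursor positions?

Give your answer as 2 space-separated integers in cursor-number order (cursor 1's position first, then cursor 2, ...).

Answer: 0 7

Derivation:
After op 1 (move_right): buffer="xepmgkvhf" (len 9), cursors c1@1 c2@9, authorship .........
After op 2 (move_left): buffer="xepmgkvhf" (len 9), cursors c1@0 c2@8, authorship .........
After op 3 (delete): buffer="xepmgkvf" (len 8), cursors c1@0 c2@7, authorship ........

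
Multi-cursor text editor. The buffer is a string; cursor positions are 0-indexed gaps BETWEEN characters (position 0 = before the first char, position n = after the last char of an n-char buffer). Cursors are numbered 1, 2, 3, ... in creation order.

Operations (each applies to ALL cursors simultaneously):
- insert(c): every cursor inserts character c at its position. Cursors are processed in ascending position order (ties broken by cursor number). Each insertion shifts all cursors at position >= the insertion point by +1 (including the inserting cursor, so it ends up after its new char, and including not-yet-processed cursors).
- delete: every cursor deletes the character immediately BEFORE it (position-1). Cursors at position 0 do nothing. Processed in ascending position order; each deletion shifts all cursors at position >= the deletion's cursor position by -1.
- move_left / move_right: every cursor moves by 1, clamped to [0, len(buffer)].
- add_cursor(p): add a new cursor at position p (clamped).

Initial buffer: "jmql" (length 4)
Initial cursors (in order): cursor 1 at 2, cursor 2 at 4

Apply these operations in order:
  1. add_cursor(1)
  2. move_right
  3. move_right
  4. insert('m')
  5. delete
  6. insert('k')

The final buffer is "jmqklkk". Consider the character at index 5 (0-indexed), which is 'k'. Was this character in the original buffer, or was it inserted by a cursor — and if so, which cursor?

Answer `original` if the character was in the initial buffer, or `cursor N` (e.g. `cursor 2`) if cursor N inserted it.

Answer: cursor 1

Derivation:
After op 1 (add_cursor(1)): buffer="jmql" (len 4), cursors c3@1 c1@2 c2@4, authorship ....
After op 2 (move_right): buffer="jmql" (len 4), cursors c3@2 c1@3 c2@4, authorship ....
After op 3 (move_right): buffer="jmql" (len 4), cursors c3@3 c1@4 c2@4, authorship ....
After op 4 (insert('m')): buffer="jmqmlmm" (len 7), cursors c3@4 c1@7 c2@7, authorship ...3.12
After op 5 (delete): buffer="jmql" (len 4), cursors c3@3 c1@4 c2@4, authorship ....
After op 6 (insert('k')): buffer="jmqklkk" (len 7), cursors c3@4 c1@7 c2@7, authorship ...3.12
Authorship (.=original, N=cursor N): . . . 3 . 1 2
Index 5: author = 1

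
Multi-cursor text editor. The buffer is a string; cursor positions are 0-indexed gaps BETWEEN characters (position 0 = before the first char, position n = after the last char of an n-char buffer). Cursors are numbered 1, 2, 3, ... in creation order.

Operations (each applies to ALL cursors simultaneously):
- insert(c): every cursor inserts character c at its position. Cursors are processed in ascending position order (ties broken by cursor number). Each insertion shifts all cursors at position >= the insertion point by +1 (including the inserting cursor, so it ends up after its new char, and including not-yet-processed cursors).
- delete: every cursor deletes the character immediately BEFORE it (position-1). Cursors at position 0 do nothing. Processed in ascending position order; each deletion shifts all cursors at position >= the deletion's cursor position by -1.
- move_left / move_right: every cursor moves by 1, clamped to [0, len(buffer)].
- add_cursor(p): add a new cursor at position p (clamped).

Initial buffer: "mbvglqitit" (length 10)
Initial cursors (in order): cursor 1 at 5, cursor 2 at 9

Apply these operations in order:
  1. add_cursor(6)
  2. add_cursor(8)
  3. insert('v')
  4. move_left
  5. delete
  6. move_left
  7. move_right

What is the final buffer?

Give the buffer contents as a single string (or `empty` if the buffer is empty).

Answer: mbvgvvivvt

Derivation:
After op 1 (add_cursor(6)): buffer="mbvglqitit" (len 10), cursors c1@5 c3@6 c2@9, authorship ..........
After op 2 (add_cursor(8)): buffer="mbvglqitit" (len 10), cursors c1@5 c3@6 c4@8 c2@9, authorship ..........
After op 3 (insert('v')): buffer="mbvglvqvitvivt" (len 14), cursors c1@6 c3@8 c4@11 c2@13, authorship .....1.3..4.2.
After op 4 (move_left): buffer="mbvglvqvitvivt" (len 14), cursors c1@5 c3@7 c4@10 c2@12, authorship .....1.3..4.2.
After op 5 (delete): buffer="mbvgvvivvt" (len 10), cursors c1@4 c3@5 c4@7 c2@8, authorship ....13.42.
After op 6 (move_left): buffer="mbvgvvivvt" (len 10), cursors c1@3 c3@4 c4@6 c2@7, authorship ....13.42.
After op 7 (move_right): buffer="mbvgvvivvt" (len 10), cursors c1@4 c3@5 c4@7 c2@8, authorship ....13.42.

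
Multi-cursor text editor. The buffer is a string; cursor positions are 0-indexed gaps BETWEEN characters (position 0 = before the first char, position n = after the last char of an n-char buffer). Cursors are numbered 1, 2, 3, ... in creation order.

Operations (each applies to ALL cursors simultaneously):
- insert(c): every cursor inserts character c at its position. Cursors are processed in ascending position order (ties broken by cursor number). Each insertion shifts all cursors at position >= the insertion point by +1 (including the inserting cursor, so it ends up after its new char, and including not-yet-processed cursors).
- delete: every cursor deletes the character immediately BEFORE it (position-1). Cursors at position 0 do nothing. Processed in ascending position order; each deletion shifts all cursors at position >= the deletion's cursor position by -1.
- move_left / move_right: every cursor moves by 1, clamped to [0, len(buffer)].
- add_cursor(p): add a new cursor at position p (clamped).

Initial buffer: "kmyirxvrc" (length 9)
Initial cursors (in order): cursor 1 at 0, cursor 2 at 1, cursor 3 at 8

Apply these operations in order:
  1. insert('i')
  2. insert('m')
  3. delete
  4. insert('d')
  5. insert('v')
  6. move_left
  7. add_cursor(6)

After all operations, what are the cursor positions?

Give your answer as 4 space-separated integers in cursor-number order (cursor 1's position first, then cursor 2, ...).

After op 1 (insert('i')): buffer="ikimyirxvric" (len 12), cursors c1@1 c2@3 c3@11, authorship 1.2.......3.
After op 2 (insert('m')): buffer="imkimmyirxvrimc" (len 15), cursors c1@2 c2@5 c3@14, authorship 11.22.......33.
After op 3 (delete): buffer="ikimyirxvric" (len 12), cursors c1@1 c2@3 c3@11, authorship 1.2.......3.
After op 4 (insert('d')): buffer="idkidmyirxvridc" (len 15), cursors c1@2 c2@5 c3@14, authorship 11.22.......33.
After op 5 (insert('v')): buffer="idvkidvmyirxvridvc" (len 18), cursors c1@3 c2@7 c3@17, authorship 111.222.......333.
After op 6 (move_left): buffer="idvkidvmyirxvridvc" (len 18), cursors c1@2 c2@6 c3@16, authorship 111.222.......333.
After op 7 (add_cursor(6)): buffer="idvkidvmyirxvridvc" (len 18), cursors c1@2 c2@6 c4@6 c3@16, authorship 111.222.......333.

Answer: 2 6 16 6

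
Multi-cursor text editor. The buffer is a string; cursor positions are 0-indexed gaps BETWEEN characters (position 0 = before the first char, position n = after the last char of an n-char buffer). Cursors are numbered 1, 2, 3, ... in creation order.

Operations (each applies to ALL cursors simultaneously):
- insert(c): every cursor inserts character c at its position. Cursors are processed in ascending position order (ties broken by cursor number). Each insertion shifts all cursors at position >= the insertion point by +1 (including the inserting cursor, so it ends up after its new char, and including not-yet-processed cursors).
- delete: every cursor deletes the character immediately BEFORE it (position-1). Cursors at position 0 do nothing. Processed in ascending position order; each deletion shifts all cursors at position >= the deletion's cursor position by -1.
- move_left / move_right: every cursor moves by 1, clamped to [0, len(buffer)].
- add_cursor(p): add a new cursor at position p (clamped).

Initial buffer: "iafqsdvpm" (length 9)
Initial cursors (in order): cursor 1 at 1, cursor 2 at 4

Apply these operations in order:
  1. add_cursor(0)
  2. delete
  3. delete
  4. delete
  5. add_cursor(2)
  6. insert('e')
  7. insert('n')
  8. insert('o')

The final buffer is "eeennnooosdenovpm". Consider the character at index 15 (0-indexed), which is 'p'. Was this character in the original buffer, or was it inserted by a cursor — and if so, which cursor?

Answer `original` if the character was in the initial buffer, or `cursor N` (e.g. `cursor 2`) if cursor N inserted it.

After op 1 (add_cursor(0)): buffer="iafqsdvpm" (len 9), cursors c3@0 c1@1 c2@4, authorship .........
After op 2 (delete): buffer="afsdvpm" (len 7), cursors c1@0 c3@0 c2@2, authorship .......
After op 3 (delete): buffer="asdvpm" (len 6), cursors c1@0 c3@0 c2@1, authorship ......
After op 4 (delete): buffer="sdvpm" (len 5), cursors c1@0 c2@0 c3@0, authorship .....
After op 5 (add_cursor(2)): buffer="sdvpm" (len 5), cursors c1@0 c2@0 c3@0 c4@2, authorship .....
After op 6 (insert('e')): buffer="eeesdevpm" (len 9), cursors c1@3 c2@3 c3@3 c4@6, authorship 123..4...
After op 7 (insert('n')): buffer="eeennnsdenvpm" (len 13), cursors c1@6 c2@6 c3@6 c4@10, authorship 123123..44...
After op 8 (insert('o')): buffer="eeennnooosdenovpm" (len 17), cursors c1@9 c2@9 c3@9 c4@14, authorship 123123123..444...
Authorship (.=original, N=cursor N): 1 2 3 1 2 3 1 2 3 . . 4 4 4 . . .
Index 15: author = original

Answer: original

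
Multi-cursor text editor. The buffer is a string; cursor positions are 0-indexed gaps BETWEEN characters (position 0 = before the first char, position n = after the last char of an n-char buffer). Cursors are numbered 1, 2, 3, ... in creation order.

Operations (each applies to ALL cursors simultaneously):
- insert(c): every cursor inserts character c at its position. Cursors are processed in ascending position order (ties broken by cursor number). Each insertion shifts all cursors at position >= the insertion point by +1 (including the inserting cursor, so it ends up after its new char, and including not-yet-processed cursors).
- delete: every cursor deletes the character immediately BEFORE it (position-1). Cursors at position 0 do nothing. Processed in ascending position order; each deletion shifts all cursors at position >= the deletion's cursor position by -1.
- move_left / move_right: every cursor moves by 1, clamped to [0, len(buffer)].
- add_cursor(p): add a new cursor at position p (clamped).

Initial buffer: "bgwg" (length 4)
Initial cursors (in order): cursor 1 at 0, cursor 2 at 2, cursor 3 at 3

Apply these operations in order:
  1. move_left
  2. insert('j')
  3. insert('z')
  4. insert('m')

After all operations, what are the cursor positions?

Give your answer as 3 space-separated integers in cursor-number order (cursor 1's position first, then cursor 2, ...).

Answer: 3 7 11

Derivation:
After op 1 (move_left): buffer="bgwg" (len 4), cursors c1@0 c2@1 c3@2, authorship ....
After op 2 (insert('j')): buffer="jbjgjwg" (len 7), cursors c1@1 c2@3 c3@5, authorship 1.2.3..
After op 3 (insert('z')): buffer="jzbjzgjzwg" (len 10), cursors c1@2 c2@5 c3@8, authorship 11.22.33..
After op 4 (insert('m')): buffer="jzmbjzmgjzmwg" (len 13), cursors c1@3 c2@7 c3@11, authorship 111.222.333..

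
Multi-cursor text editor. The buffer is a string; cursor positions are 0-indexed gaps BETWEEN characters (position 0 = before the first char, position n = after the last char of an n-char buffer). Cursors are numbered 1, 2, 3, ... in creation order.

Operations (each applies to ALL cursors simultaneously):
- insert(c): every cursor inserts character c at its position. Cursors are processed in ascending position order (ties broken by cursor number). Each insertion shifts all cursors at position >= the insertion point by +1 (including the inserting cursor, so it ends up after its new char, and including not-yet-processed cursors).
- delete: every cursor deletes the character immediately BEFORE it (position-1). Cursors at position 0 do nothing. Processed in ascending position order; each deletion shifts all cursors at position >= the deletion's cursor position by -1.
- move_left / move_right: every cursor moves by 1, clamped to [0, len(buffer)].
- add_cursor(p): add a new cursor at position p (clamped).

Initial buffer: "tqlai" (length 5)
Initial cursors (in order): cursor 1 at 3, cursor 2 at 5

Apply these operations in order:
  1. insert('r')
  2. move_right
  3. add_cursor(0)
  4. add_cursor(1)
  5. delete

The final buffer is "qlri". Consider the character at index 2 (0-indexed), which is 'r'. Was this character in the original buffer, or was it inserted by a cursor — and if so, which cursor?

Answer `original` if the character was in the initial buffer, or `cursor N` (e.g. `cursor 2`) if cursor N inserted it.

After op 1 (insert('r')): buffer="tqlrair" (len 7), cursors c1@4 c2@7, authorship ...1..2
After op 2 (move_right): buffer="tqlrair" (len 7), cursors c1@5 c2@7, authorship ...1..2
After op 3 (add_cursor(0)): buffer="tqlrair" (len 7), cursors c3@0 c1@5 c2@7, authorship ...1..2
After op 4 (add_cursor(1)): buffer="tqlrair" (len 7), cursors c3@0 c4@1 c1@5 c2@7, authorship ...1..2
After op 5 (delete): buffer="qlri" (len 4), cursors c3@0 c4@0 c1@3 c2@4, authorship ..1.
Authorship (.=original, N=cursor N): . . 1 .
Index 2: author = 1

Answer: cursor 1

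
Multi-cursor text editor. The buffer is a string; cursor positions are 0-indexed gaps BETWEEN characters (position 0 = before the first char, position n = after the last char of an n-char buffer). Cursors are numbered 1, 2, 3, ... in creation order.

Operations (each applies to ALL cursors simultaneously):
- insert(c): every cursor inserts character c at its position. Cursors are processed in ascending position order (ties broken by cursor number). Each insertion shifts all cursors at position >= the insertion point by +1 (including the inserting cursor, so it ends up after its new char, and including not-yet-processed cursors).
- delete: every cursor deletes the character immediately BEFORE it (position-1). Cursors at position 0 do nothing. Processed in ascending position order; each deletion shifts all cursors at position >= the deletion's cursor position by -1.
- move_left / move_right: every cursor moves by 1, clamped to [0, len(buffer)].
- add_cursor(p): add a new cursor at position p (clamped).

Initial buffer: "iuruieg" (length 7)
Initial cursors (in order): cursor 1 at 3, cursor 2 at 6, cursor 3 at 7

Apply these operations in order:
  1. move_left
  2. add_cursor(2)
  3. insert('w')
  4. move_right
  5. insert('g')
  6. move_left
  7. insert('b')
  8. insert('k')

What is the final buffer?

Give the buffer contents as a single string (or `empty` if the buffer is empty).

After op 1 (move_left): buffer="iuruieg" (len 7), cursors c1@2 c2@5 c3@6, authorship .......
After op 2 (add_cursor(2)): buffer="iuruieg" (len 7), cursors c1@2 c4@2 c2@5 c3@6, authorship .......
After op 3 (insert('w')): buffer="iuwwruiwewg" (len 11), cursors c1@4 c4@4 c2@8 c3@10, authorship ..14...2.3.
After op 4 (move_right): buffer="iuwwruiwewg" (len 11), cursors c1@5 c4@5 c2@9 c3@11, authorship ..14...2.3.
After op 5 (insert('g')): buffer="iuwwrgguiwegwgg" (len 15), cursors c1@7 c4@7 c2@12 c3@15, authorship ..14.14..2.23.3
After op 6 (move_left): buffer="iuwwrgguiwegwgg" (len 15), cursors c1@6 c4@6 c2@11 c3@14, authorship ..14.14..2.23.3
After op 7 (insert('b')): buffer="iuwwrgbbguiwebgwgbg" (len 19), cursors c1@8 c4@8 c2@14 c3@18, authorship ..14.1144..2.223.33
After op 8 (insert('k')): buffer="iuwwrgbbkkguiwebkgwgbkg" (len 23), cursors c1@10 c4@10 c2@17 c3@22, authorship ..14.114144..2.2223.333

Answer: iuwwrgbbkkguiwebkgwgbkg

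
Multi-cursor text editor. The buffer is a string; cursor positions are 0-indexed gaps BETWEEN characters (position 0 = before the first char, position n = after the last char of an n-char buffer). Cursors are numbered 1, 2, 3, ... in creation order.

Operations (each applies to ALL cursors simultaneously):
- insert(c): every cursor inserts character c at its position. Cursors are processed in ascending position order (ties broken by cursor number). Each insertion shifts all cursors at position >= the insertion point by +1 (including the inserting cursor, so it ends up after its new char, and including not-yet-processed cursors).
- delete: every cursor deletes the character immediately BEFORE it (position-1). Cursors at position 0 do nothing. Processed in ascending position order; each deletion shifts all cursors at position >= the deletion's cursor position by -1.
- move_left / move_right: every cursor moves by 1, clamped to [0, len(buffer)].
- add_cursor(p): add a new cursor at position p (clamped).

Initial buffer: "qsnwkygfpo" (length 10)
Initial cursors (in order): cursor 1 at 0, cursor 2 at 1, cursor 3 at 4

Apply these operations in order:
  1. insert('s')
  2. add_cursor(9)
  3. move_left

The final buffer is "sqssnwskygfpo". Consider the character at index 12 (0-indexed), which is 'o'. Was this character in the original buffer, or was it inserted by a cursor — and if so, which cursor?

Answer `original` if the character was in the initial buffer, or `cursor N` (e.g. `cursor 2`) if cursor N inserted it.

After op 1 (insert('s')): buffer="sqssnwskygfpo" (len 13), cursors c1@1 c2@3 c3@7, authorship 1.2...3......
After op 2 (add_cursor(9)): buffer="sqssnwskygfpo" (len 13), cursors c1@1 c2@3 c3@7 c4@9, authorship 1.2...3......
After op 3 (move_left): buffer="sqssnwskygfpo" (len 13), cursors c1@0 c2@2 c3@6 c4@8, authorship 1.2...3......
Authorship (.=original, N=cursor N): 1 . 2 . . . 3 . . . . . .
Index 12: author = original

Answer: original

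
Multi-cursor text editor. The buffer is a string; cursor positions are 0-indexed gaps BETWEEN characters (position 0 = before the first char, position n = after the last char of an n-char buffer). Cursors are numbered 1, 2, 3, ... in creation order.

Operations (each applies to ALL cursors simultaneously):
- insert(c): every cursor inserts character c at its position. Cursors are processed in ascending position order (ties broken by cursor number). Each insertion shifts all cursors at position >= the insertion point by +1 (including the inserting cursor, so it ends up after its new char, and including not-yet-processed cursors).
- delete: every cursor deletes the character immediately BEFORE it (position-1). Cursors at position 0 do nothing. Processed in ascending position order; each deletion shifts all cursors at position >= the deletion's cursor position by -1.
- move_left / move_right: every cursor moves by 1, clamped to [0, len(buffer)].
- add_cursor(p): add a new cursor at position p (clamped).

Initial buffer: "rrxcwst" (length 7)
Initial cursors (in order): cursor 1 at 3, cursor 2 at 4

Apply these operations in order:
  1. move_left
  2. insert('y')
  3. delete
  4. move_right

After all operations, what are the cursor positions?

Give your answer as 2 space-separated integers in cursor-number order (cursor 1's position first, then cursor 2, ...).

Answer: 3 4

Derivation:
After op 1 (move_left): buffer="rrxcwst" (len 7), cursors c1@2 c2@3, authorship .......
After op 2 (insert('y')): buffer="rryxycwst" (len 9), cursors c1@3 c2@5, authorship ..1.2....
After op 3 (delete): buffer="rrxcwst" (len 7), cursors c1@2 c2@3, authorship .......
After op 4 (move_right): buffer="rrxcwst" (len 7), cursors c1@3 c2@4, authorship .......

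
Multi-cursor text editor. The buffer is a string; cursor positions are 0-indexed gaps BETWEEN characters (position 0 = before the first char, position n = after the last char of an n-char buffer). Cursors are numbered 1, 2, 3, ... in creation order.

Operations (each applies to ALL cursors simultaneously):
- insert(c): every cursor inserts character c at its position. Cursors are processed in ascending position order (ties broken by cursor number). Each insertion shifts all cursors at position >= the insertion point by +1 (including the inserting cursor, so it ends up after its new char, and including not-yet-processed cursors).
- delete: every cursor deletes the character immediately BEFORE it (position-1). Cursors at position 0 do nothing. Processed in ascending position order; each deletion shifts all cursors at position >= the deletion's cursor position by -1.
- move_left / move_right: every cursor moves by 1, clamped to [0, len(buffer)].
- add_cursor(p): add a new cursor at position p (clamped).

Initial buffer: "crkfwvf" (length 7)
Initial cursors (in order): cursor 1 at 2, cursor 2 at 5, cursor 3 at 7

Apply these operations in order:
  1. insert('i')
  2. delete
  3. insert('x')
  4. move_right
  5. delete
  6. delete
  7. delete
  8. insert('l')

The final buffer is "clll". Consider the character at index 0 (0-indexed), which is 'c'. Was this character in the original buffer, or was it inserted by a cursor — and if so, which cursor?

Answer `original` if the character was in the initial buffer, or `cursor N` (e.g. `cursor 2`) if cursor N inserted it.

After op 1 (insert('i')): buffer="crikfwivfi" (len 10), cursors c1@3 c2@7 c3@10, authorship ..1...2..3
After op 2 (delete): buffer="crkfwvf" (len 7), cursors c1@2 c2@5 c3@7, authorship .......
After op 3 (insert('x')): buffer="crxkfwxvfx" (len 10), cursors c1@3 c2@7 c3@10, authorship ..1...2..3
After op 4 (move_right): buffer="crxkfwxvfx" (len 10), cursors c1@4 c2@8 c3@10, authorship ..1...2..3
After op 5 (delete): buffer="crxfwxf" (len 7), cursors c1@3 c2@6 c3@7, authorship ..1..2.
After op 6 (delete): buffer="crfw" (len 4), cursors c1@2 c2@4 c3@4, authorship ....
After op 7 (delete): buffer="c" (len 1), cursors c1@1 c2@1 c3@1, authorship .
After op 8 (insert('l')): buffer="clll" (len 4), cursors c1@4 c2@4 c3@4, authorship .123
Authorship (.=original, N=cursor N): . 1 2 3
Index 0: author = original

Answer: original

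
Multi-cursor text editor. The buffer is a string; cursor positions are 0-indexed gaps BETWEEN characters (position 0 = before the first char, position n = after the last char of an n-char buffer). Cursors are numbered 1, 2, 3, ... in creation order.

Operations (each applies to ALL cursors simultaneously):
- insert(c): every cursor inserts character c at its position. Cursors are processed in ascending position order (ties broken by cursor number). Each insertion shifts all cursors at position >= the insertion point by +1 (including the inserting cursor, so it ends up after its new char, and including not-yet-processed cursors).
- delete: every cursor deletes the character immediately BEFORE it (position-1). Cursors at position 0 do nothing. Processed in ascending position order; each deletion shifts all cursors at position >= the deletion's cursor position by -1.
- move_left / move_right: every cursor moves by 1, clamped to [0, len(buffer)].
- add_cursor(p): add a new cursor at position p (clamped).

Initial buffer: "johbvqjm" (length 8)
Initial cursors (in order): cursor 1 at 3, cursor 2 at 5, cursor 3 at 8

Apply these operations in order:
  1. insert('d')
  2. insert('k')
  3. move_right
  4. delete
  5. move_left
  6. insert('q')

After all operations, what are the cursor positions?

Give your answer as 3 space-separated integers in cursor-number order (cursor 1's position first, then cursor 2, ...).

After op 1 (insert('d')): buffer="johdbvdqjmd" (len 11), cursors c1@4 c2@7 c3@11, authorship ...1..2...3
After op 2 (insert('k')): buffer="johdkbvdkqjmdk" (len 14), cursors c1@5 c2@9 c3@14, authorship ...11..22...33
After op 3 (move_right): buffer="johdkbvdkqjmdk" (len 14), cursors c1@6 c2@10 c3@14, authorship ...11..22...33
After op 4 (delete): buffer="johdkvdkjmd" (len 11), cursors c1@5 c2@8 c3@11, authorship ...11.22..3
After op 5 (move_left): buffer="johdkvdkjmd" (len 11), cursors c1@4 c2@7 c3@10, authorship ...11.22..3
After op 6 (insert('q')): buffer="johdqkvdqkjmqd" (len 14), cursors c1@5 c2@9 c3@13, authorship ...111.222..33

Answer: 5 9 13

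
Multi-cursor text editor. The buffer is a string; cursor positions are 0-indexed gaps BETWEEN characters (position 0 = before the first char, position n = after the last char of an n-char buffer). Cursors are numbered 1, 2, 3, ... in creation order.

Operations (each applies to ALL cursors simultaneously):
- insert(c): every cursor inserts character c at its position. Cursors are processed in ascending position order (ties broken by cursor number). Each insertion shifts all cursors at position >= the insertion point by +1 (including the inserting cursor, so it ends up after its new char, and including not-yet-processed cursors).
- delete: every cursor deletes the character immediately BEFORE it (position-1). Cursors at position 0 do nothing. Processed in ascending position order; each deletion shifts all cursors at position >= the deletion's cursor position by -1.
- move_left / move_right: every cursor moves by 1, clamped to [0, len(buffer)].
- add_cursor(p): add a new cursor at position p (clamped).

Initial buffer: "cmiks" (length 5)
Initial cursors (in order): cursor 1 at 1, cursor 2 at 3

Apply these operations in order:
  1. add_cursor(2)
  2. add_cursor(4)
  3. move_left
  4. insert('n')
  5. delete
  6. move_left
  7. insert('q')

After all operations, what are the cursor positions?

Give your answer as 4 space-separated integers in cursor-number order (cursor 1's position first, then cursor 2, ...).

Answer: 2 4 2 6

Derivation:
After op 1 (add_cursor(2)): buffer="cmiks" (len 5), cursors c1@1 c3@2 c2@3, authorship .....
After op 2 (add_cursor(4)): buffer="cmiks" (len 5), cursors c1@1 c3@2 c2@3 c4@4, authorship .....
After op 3 (move_left): buffer="cmiks" (len 5), cursors c1@0 c3@1 c2@2 c4@3, authorship .....
After op 4 (insert('n')): buffer="ncnmninks" (len 9), cursors c1@1 c3@3 c2@5 c4@7, authorship 1.3.2.4..
After op 5 (delete): buffer="cmiks" (len 5), cursors c1@0 c3@1 c2@2 c4@3, authorship .....
After op 6 (move_left): buffer="cmiks" (len 5), cursors c1@0 c3@0 c2@1 c4@2, authorship .....
After op 7 (insert('q')): buffer="qqcqmqiks" (len 9), cursors c1@2 c3@2 c2@4 c4@6, authorship 13.2.4...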